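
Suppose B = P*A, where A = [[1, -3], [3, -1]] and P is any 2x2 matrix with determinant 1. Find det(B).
8

By the multiplicative property of determinants, det(B) = det(P*A) = det(P) * det(A) = det(A),
so the determinant is invariant under multiplication by any determinant-1 matrix; we just need det(A).

det(A) = (1)(-1) - (-3)(3) = -1 - (-9) = 8

Therefore det(B) = 1 * 8 = 8.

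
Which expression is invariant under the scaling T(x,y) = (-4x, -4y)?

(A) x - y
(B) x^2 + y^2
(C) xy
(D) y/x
D

Under the uniform scaling T(x,y) = (-4x, -4y):
Substitute the transformed coordinates into each option and compare with the original:
(A) x - y  ->  (-4x) - (-4y) = -4x + 4y   [differs from x - y: not invariant]
(B) x^2 + y^2  ->  (-4x)^2 + (-4y)^2 = 16x^2 + 16y^2   [differs from x^2 + y^2: not invariant]
(C) xy  ->  (-4x)(-4y) = 16xy   [differs from xy: not invariant]
(D) y/x  ->  (-4y)/(-4x) = y/x   [equals y/x: invariant]

Only option (D), y/x, is unchanged by the transformation.
The common factor -4 cancels in a ratio of coordinates, while sums, products and sums of squares pick up factors of -4 or 16.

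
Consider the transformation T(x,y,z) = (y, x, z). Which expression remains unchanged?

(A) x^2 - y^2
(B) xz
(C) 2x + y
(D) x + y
D

Apply T(x,y,z) = (y, x, z) to each option, i.e. replace (x, y, z) by the transformed coordinates.
Substitute the transformed coordinates into each option and compare with the original:
(A) x^2 - y^2  ->  (y)^2 - (x)^2 = -x^2 + y^2   [differs from x^2 - y^2: not invariant]
(B) xz  ->  (y)(z) = yz   [differs from xz: not invariant]
(C) 2x + y  ->  2(y) + (x) = x + 2y   [differs from 2x + y: not invariant]
(D) x + y  ->  (y) + (x) = x + y   [equals x + y: invariant]

Only option (D), x + y, is unchanged by the transformation.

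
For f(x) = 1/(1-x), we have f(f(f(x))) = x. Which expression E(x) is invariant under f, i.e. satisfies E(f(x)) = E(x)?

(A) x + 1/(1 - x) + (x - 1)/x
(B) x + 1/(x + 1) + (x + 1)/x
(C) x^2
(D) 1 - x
A

Replace x by f(x) = 1/(1 - x) in each option and simplify. As a quick numerical cross-check, also compare E(3) with E(f(3)) = E(-1/2).

(A) x + 1/(1 - x) + (x - 1)/x  ->  (1/(1 - x)) + 1/(1 - (1/(1 - x))) + ((1/(1 - x)) - 1)/(1/(1 - x)), which simplifies back to x + 1/(1 - x) + (x - 1)/x; check: E(3) = 19/6, E(-1/2) = 19/6.   [invariant]
(B) x + 1/(x + 1) + (x + 1)/x  ->  (1/(1 - x)) + 1/((1/(1 - x)) + 1) + ((1/(1 - x)) + 1)/(1/(1 - x)) = (-x^3 + 6x^2 - 11x + 7)/(x^2 - 3x + 2); check: E(3) = 55/12 but E(-1/2) = 1/2.   [not invariant]
(C) x^2  ->  (1/(1 - x))^2 = (x - 1)^(-2); check: E(3) = 9 but E(-1/2) = 1/4.   [not invariant]
(D) 1 - x  ->  1 - (1/(1 - x)) = x/(x - 1); check: E(3) = -2 but E(-1/2) = 3/2.   [not invariant]

Only (A) is unchanged. Indeed f(f(x)) = 1/(1 - 1/(1-x)) = (1-x)/(-x) = (x-1)/x, so E(x) = x + f(x) + f(f(x)) is the sum over the whole 3-cycle; applying f just permutes the three terms cyclically (x -> f(x) -> f(f(x)) -> x), leaving the sum unchanged.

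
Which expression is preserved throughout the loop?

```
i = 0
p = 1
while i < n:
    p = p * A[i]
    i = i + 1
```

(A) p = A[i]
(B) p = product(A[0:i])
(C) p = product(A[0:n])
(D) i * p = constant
B

A loop invariant must hold before the first iteration and be re-established by every execution of the body.

(B) p = product(A[0:i]): Initially i = 0 and p = 1 = product of the empty slice A[0:0]. If p = product(A[0:i]) holds at the top of an iteration, the body sets p to product(A[0:i]) * A[i] = product(A[0:i+1]) and then i to i+1, so the property is restored. At exit i = n, giving p = product(A[0:n]).

The other options fail:
(A) p = A[i]: after the first iteration p = A[0] but i = 1; in general p is a product of several elements, not a single one.
(C) p = product(A[0:n]): false before the loop (p = 1, not the full product) -- it only becomes true at exit.
(D) i * p = constant: initially i * p = 0, but after one iteration it is 1 * A[0], which is nonzero in general.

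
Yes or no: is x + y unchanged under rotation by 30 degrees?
No

Applying rotation by 30 degrees: x' = x*cos(30 degrees) - y*sin(30 degrees) = sqrt(3)x/2 - y/2, y' = x*sin(30 degrees) + y*cos(30 degrees) = x/2 + sqrt(3)y/2

Substituting into x + y:
(sqrt(3)x/2 - y/2) + (x/2 + sqrt(3)y/2)
= x/2 + sqrt(3)x/2 - y/2 + sqrt(3)y/2

This differs from the original expression x + y, so it is NOT invariant.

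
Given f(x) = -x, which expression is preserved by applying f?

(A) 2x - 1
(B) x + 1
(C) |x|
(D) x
C

For f(x) = -x:
Applying f replaces x by -x. Since |-x| = |x|, the absolute value is unchanged by f, whereas x -> -x, 2x - 1 -> -2x - 1 and x + 1 -> -x + 1 all change.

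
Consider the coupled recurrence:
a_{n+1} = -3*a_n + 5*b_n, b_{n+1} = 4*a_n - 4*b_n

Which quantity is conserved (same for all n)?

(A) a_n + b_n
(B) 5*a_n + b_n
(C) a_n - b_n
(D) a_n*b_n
A

Replace a_n by a_{n+1} = -3*a_n + 5*b_n and b_n by b_{n+1} = 4*a_n - 4*b_n in each option and simplify:
(A) a_n + b_n  ->  (-3*a_n + 5*b_n) + (4*a_n - 4*b_n) = a_n + b_n   [conserved]
(B) 5*a_n + b_n  ->  5*(-3*a_n + 5*b_n) + (4*a_n - 4*b_n) = -11*a_n + 21*b_n   [not conserved]
(C) a_n - b_n  ->  (-3*a_n + 5*b_n) - (4*a_n - 4*b_n) = -7*a_n + 9*b_n   [not conserved]
(D) a_n*b_n  ->  (-3*a_n + 5*b_n)*(4*a_n - 4*b_n) = -12*a_n^2 + 32*a_n*b_n - 20*b_n^2   [not conserved]

Only (A) a_n + b_n returns to itself after one step, so it is the conserved quantity.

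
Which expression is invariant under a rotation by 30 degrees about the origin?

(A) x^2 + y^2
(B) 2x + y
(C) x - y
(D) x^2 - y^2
A

A rotation by 30 degrees sends (x, y) to (sqrt(3)x/2 - y/2, x/2 + sqrt(3)y/2).
Substitute the transformed coordinates into each option and compare with the original:
(A) x^2 + y^2  ->  (sqrt(3)x/2 - y/2)^2 + (x/2 + sqrt(3)y/2)^2 = x^2 + y^2   [equals x^2 + y^2: invariant]
(B) 2x + y  ->  2(sqrt(3)x/2 - y/2) + (x/2 + sqrt(3)y/2) = x/2 + sqrt(3)x - y + sqrt(3)y/2   [differs from 2x + y: not invariant]
(C) x - y  ->  (sqrt(3)x/2 - y/2) - (x/2 + sqrt(3)y/2) = -x/2 + sqrt(3)x/2 - sqrt(3)y/2 - y/2   [differs from x - y: not invariant]
(D) x^2 - y^2  ->  (sqrt(3)x/2 - y/2)^2 - (x/2 + sqrt(3)y/2)^2 = x^2/2 - sqrt(3)xy - y^2/2   [differs from x^2 - y^2: not invariant]

Only option (A), x^2 + y^2, is unchanged by the transformation.
Geometrically, x^2 + y^2 is the squared distance from the origin, which every rotation about the origin preserves.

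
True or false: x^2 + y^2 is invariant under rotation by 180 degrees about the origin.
True

Applying rotation by 180 degrees: x' = x*cos(180 degrees) - y*sin(180 degrees) = -x, y' = x*sin(180 degrees) + y*cos(180 degrees) = -y

Substituting into x^2 + y^2:
(-x)^2 + (-y)^2
= x^2 + y^2

This equals the original expression x^2 + y^2, so it IS invariant.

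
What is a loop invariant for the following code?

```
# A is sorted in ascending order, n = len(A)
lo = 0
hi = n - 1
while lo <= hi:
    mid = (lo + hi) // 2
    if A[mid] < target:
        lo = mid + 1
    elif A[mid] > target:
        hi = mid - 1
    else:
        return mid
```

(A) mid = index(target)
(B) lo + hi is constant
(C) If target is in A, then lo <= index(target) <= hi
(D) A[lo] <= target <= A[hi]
C

A loop invariant must hold before the first iteration and be re-established by every execution of the body.

(C) If target is in A, then lo <= index(target) <= hi: Before the loop [lo, hi] = [0, n-1] covers every index. When A[mid] < target, sortedness puts target strictly to the right of mid, so setting lo = mid + 1 keeps index(target) in [lo, hi]; symmetrically for hi = mid - 1. Hence 'if target is in A then lo <= index(target) <= hi' holds after every iteration, and when lo > hi it proves target is absent.

The other options fail:
(A) mid = index(target): mid is just the current probe; it equals index(target) only on the iteration that returns.
(B) lo + hi is constant: each iteration moves exactly one of lo, hi, so lo + hi changes (e.g. 0 + (n-1) becomes (mid+1) + (n-1)).
(D) A[lo] <= target <= A[hi]: fails when target is not in A (e.g. target < A[0] already violates it before the loop), so it is not maintained in general.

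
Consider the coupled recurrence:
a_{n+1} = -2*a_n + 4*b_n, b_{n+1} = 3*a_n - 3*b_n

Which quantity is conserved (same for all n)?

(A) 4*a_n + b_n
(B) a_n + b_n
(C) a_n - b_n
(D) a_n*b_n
B

Replace a_n by a_{n+1} = -2*a_n + 4*b_n and b_n by b_{n+1} = 3*a_n - 3*b_n in each option and simplify:
(A) 4*a_n + b_n  ->  4*(-2*a_n + 4*b_n) + (3*a_n - 3*b_n) = -5*a_n + 13*b_n   [not conserved]
(B) a_n + b_n  ->  (-2*a_n + 4*b_n) + (3*a_n - 3*b_n) = a_n + b_n   [conserved]
(C) a_n - b_n  ->  (-2*a_n + 4*b_n) - (3*a_n - 3*b_n) = -5*a_n + 7*b_n   [not conserved]
(D) a_n*b_n  ->  (-2*a_n + 4*b_n)*(3*a_n - 3*b_n) = -6*a_n^2 + 18*a_n*b_n - 12*b_n^2   [not conserved]

Only (B) a_n + b_n returns to itself after one step, so it is the conserved quantity.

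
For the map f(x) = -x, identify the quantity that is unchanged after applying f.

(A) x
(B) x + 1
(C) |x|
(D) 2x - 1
C

For f(x) = -x:
Applying f replaces x by -x. Since |-x| = |x|, the absolute value is unchanged by f, whereas x -> -x, 2x - 1 -> -2x - 1 and x + 1 -> -x + 1 all change.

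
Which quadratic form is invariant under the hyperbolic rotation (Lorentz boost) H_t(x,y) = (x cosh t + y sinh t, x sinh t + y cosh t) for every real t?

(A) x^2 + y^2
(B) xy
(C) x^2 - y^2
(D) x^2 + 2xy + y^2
C

Write x' = x cosh t + y sinh t, y' = x sinh t + y cosh t and substitute into each option:
(A) x^2 + y^2: (x cosh t + y sinh t)^2 + (x sinh t + y cosh t)^2 = (x^2 + y^2)(cosh^2 t + sinh^2 t) + 4xy sinh t cosh t = (x^2 + y^2) cosh 2t + 2xy sinh 2t   [not invariant for t != 0]
(B) xy: (x cosh t + y sinh t)(x sinh t + y cosh t) = xy(cosh^2 t + sinh^2 t) + (x^2 + y^2) sinh t cosh t = xy cosh 2t + (x^2 + y^2)(sinh 2t)/2   [not invariant for t != 0]
(C) x^2 - y^2: (x cosh t + y sinh t)^2 - (x sinh t + y cosh t)^2 = x^2(cosh^2 t - sinh^2 t) + 2xy(cosh t sinh t - sinh t cosh t) + y^2(sinh^2 t - cosh^2 t) = x^2 - y^2   [invariant, using cosh^2 t - sinh^2 t = 1]
(D) x^2 + 2xy + y^2: (x' + y')^2 with x' + y' = (x + y)(cosh t + sinh t) = (x + y)e^t, so it becomes (x + y)^2 e^(2t)   [not invariant for t != 0]

Only (C) x^2 - y^2 is unchanged; it is the Minkowski form preserved by Lorentz boosts, just as x^2 + y^2 is preserved by ordinary rotations.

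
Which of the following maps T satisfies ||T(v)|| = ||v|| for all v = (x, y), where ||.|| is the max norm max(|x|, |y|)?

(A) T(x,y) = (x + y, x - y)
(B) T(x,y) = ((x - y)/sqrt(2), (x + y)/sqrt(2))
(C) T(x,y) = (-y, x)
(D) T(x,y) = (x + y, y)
C

A transformation preserves a norm if ||T(v)|| = ||v|| for every v; a single vector where the norm changes rules an option out.

(A) T(x,y) = (x + y, x - y): v = (1, 1) has norm max(|1|, |1|) = 1, but T(v) = (2, 0) has norm 2 -- not preserved.
(B) T(x,y) = ((x - y)/sqrt(2), (x + y)/sqrt(2)): v = (1, 0) has norm max(|1|, |0|) = 1, but T(v) = (sqrt(2)/2, sqrt(2)/2) has norm sqrt(2)/2 -- not preserved.
(C) T(x,y) = (-y, x): preserves the norm -- it only permutes the coordinates and/or flips signs, which leaves max(|x|, |y|) unchanged.
(D) T(x,y) = (x + y, y): v = (1, 1) has norm max(|1|, |1|) = 1, but T(v) = (2, 1) has norm 2 -- not preserved.

Therefore the answer is (C).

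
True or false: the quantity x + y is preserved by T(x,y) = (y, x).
True

Substitute T(x,y) = (y, x) into the expression and compare with the original.

Original: x + y
After applying T: (y) + (x) = x + y

This is identical to the original x + y, so the expression is invariant.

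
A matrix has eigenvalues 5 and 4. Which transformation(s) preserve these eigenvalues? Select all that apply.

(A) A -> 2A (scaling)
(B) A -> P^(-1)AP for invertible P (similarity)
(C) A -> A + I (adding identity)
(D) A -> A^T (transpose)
B and D

Eigenvalues are preserved by:
1. Similarity transformations: A -> P^(-1)AP (same characteristic polynomial)
2. Transpose: A^T has the same eigenvalues as A

Eigenvalues are NOT preserved by:
- Adding identity: eigenvalues become 5+1, 4+1
- Scaling: eigenvalues become 10, 8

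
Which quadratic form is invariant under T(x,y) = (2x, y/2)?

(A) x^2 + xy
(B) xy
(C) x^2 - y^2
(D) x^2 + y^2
B

T multiplies x by 2 and divides y by 2.
Substitute the transformed coordinates into each option and compare with the original:
(A) x^2 + xy  ->  (2x)^2 + (2x)(y/2) = 4x^2 + xy   [differs from x^2 + xy: not invariant]
(B) xy  ->  (2x)(y/2) = xy   [equals xy: invariant]
(C) x^2 - y^2  ->  (2x)^2 - (y/2)^2 = 4x^2 - y^2/4   [differs from x^2 - y^2: not invariant]
(D) x^2 + y^2  ->  (2x)^2 + (y/2)^2 = 4x^2 + y^2/4   [differs from x^2 + y^2: not invariant]

Only option (B), xy, is unchanged by the transformation.
The factors 2 and 1/2 cancel only in the pure product xy.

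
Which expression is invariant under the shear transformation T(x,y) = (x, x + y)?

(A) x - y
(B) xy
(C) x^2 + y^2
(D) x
D

Under the shear T(x,y) = (x, x + y):
Substitute the transformed coordinates into each option and compare with the original:
(A) x - y  ->  (x) - (x + y) = -y   [differs from x - y: not invariant]
(B) xy  ->  (x)(x + y) = x^2 + xy   [differs from xy: not invariant]
(C) x^2 + y^2  ->  (x)^2 + (x + y)^2 = 2x^2 + 2xy + y^2   [differs from x^2 + y^2: not invariant]
(D) x  ->  (x) = x   [equals x: invariant]

Only option (D), x, is unchanged by the transformation.
A vertical shear moves points parallel to the y-axis, so the x-coordinate (and any function of x alone) is unchanged.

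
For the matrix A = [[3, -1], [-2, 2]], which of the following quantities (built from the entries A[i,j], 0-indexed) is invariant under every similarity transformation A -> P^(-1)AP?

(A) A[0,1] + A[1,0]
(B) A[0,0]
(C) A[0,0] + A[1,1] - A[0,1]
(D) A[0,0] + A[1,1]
D

A[0,0] + A[1,1] is the trace of A. By the cyclic property of the trace, tr(P^(-1)AP) = tr(APP^(-1)) = tr(A), so it is the same for every matrix similar to A.

The other combinations are not similarity invariants. For example, take P = [[1, 1], [0, 1]] (det P = 1), so P^(-1) = [[1, -1], [0, 1]] and
B = P^(-1)AP = [[5, 2], [-2, 0]].
Evaluating each option on A and on B:
(A) A[0,1] + A[1,0]: -3 for A, 0 for B -> changes
(B) A[0,0]: 3 for A, 5 for B -> changes
(C) A[0,0] + A[1,1] - A[0,1]: 6 for A, 3 for B -> changes
(D) A[0,0] + A[1,1]: 5 for A, 5 for B -> unchanged

Only (D) A[0,0] + A[1,1] = 5 survives (and it does so for every P, not just this one), so it is the invariant.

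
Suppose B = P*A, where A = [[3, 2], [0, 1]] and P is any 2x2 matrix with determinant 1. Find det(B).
3

By the multiplicative property of determinants, det(B) = det(P*A) = det(P) * det(A) = det(A),
so the determinant is invariant under multiplication by any determinant-1 matrix; we just need det(A).

det(A) = (3)(1) - (2)(0) = 3 - 0 = 3

Therefore det(B) = 1 * 3 = 3.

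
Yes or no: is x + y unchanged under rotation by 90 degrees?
No

Applying rotation by 90 degrees: x' = x*cos(90 degrees) - y*sin(90 degrees) = -y, y' = x*sin(90 degrees) + y*cos(90 degrees) = x

Substituting into x + y:
(-y) + (x)
= x - y

This differs from the original expression x + y, so it is NOT invariant.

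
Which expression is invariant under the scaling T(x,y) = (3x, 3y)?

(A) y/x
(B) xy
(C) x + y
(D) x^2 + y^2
A

Under the uniform scaling T(x,y) = (3x, 3y):
Substitute the transformed coordinates into each option and compare with the original:
(A) y/x  ->  (3y)/(3x) = y/x   [equals y/x: invariant]
(B) xy  ->  (3x)(3y) = 9xy   [differs from xy: not invariant]
(C) x + y  ->  (3x) + (3y) = 3x + 3y   [differs from x + y: not invariant]
(D) x^2 + y^2  ->  (3x)^2 + (3y)^2 = 9x^2 + 9y^2   [differs from x^2 + y^2: not invariant]

Only option (A), y/x, is unchanged by the transformation.
The common factor 3 cancels in a ratio of coordinates, while sums, products and sums of squares pick up factors of 3 or 9.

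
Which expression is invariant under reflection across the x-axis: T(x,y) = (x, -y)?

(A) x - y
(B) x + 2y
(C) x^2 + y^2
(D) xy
C

The map is reflection across the x-axis: T(x,y) = (x, -y).
Substitute the transformed coordinates into each option and compare with the original:
(A) x - y  ->  (x) - (-y) = x + y   [differs from x - y: not invariant]
(B) x + 2y  ->  (x) + 2(-y) = x - 2y   [differs from x + 2y: not invariant]
(C) x^2 + y^2  ->  (x)^2 + (-y)^2 = x^2 + y^2   [equals x^2 + y^2: invariant]
(D) xy  ->  (x)(-y) = -xy   [differs from xy: not invariant]

Only option (C), x^2 + y^2, is unchanged by the transformation.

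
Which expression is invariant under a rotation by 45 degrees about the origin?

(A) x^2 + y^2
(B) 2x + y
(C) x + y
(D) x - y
A

A rotation by 45 degrees sends (x, y) to (sqrt(2)x/2 - sqrt(2)y/2, sqrt(2)x/2 + sqrt(2)y/2).
Substitute the transformed coordinates into each option and compare with the original:
(A) x^2 + y^2  ->  (sqrt(2)x/2 - sqrt(2)y/2)^2 + (sqrt(2)x/2 + sqrt(2)y/2)^2 = x^2 + y^2   [equals x^2 + y^2: invariant]
(B) 2x + y  ->  2(sqrt(2)x/2 - sqrt(2)y/2) + (sqrt(2)x/2 + sqrt(2)y/2) = 3sqrt(2)x/2 - sqrt(2)y/2   [differs from 2x + y: not invariant]
(C) x + y  ->  (sqrt(2)x/2 - sqrt(2)y/2) + (sqrt(2)x/2 + sqrt(2)y/2) = sqrt(2)x   [differs from x + y: not invariant]
(D) x - y  ->  (sqrt(2)x/2 - sqrt(2)y/2) - (sqrt(2)x/2 + sqrt(2)y/2) = -sqrt(2)y   [differs from x - y: not invariant]

Only option (A), x^2 + y^2, is unchanged by the transformation.
Geometrically, x^2 + y^2 is the squared distance from the origin, which every rotation about the origin preserves.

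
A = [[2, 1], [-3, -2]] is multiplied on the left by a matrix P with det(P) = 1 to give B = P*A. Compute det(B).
-1

By the multiplicative property of determinants, det(B) = det(P*A) = det(P) * det(A) = det(A),
so the determinant is invariant under multiplication by any determinant-1 matrix; we just need det(A).

det(A) = (2)(-2) - (1)(-3) = -4 - (-3) = -1

Therefore det(B) = 1 * (-1) = -1.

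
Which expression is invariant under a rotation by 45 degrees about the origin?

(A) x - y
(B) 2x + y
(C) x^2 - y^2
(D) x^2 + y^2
D

A rotation by 45 degrees sends (x, y) to (sqrt(2)x/2 - sqrt(2)y/2, sqrt(2)x/2 + sqrt(2)y/2).
Substitute the transformed coordinates into each option and compare with the original:
(A) x - y  ->  (sqrt(2)x/2 - sqrt(2)y/2) - (sqrt(2)x/2 + sqrt(2)y/2) = -sqrt(2)y   [differs from x - y: not invariant]
(B) 2x + y  ->  2(sqrt(2)x/2 - sqrt(2)y/2) + (sqrt(2)x/2 + sqrt(2)y/2) = 3sqrt(2)x/2 - sqrt(2)y/2   [differs from 2x + y: not invariant]
(C) x^2 - y^2  ->  (sqrt(2)x/2 - sqrt(2)y/2)^2 - (sqrt(2)x/2 + sqrt(2)y/2)^2 = -2xy   [differs from x^2 - y^2: not invariant]
(D) x^2 + y^2  ->  (sqrt(2)x/2 - sqrt(2)y/2)^2 + (sqrt(2)x/2 + sqrt(2)y/2)^2 = x^2 + y^2   [equals x^2 + y^2: invariant]

Only option (D), x^2 + y^2, is unchanged by the transformation.
Geometrically, x^2 + y^2 is the squared distance from the origin, which every rotation about the origin preserves.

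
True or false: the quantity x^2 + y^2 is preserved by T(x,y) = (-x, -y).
True

Substitute T(x,y) = (-x, -y) into the expression and compare with the original.

Original: x^2 + y^2
After applying T: (-x)^2 + (-y)^2 = x^2 + y^2

This is identical to the original x^2 + y^2, so the expression is invariant.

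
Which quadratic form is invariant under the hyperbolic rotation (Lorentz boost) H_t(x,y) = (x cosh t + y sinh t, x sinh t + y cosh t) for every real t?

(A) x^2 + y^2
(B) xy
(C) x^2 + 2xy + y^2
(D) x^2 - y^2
D

Write x' = x cosh t + y sinh t, y' = x sinh t + y cosh t and substitute into each option:
(A) x^2 + y^2: (x cosh t + y sinh t)^2 + (x sinh t + y cosh t)^2 = (x^2 + y^2)(cosh^2 t + sinh^2 t) + 4xy sinh t cosh t = (x^2 + y^2) cosh 2t + 2xy sinh 2t   [not invariant for t != 0]
(B) xy: (x cosh t + y sinh t)(x sinh t + y cosh t) = xy(cosh^2 t + sinh^2 t) + (x^2 + y^2) sinh t cosh t = xy cosh 2t + (x^2 + y^2)(sinh 2t)/2   [not invariant for t != 0]
(C) x^2 + 2xy + y^2: (x' + y')^2 with x' + y' = (x + y)(cosh t + sinh t) = (x + y)e^t, so it becomes (x + y)^2 e^(2t)   [not invariant for t != 0]
(D) x^2 - y^2: (x cosh t + y sinh t)^2 - (x sinh t + y cosh t)^2 = x^2(cosh^2 t - sinh^2 t) + 2xy(cosh t sinh t - sinh t cosh t) + y^2(sinh^2 t - cosh^2 t) = x^2 - y^2   [invariant, using cosh^2 t - sinh^2 t = 1]

Only (D) x^2 - y^2 is unchanged; it is the Minkowski form preserved by Lorentz boosts, just as x^2 + y^2 is preserved by ordinary rotations.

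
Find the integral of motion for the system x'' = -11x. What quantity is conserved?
E = (x')^2 + 11x^2

Multiply the equation by x':
x' * x'' = -11x * x'
The left side is d/dt[(x')^2/2] and the right side is d/dt[-11x^2/2], so
d/dt[(x')^2/2 + 11x^2/2] = 0, i.e. (x')^2/2 + 11x^2/2 = constant.
Multiplying by 2, the integral of motion is E = (x')^2 + 11x^2.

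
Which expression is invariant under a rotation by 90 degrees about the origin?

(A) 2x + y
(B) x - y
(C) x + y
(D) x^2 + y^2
D

A rotation by 90 degrees sends (x, y) to (-y, x).
Substitute the transformed coordinates into each option and compare with the original:
(A) 2x + y  ->  2(-y) + (x) = x - 2y   [differs from 2x + y: not invariant]
(B) x - y  ->  (-y) - (x) = -x - y   [differs from x - y: not invariant]
(C) x + y  ->  (-y) + (x) = x - y   [differs from x + y: not invariant]
(D) x^2 + y^2  ->  (-y)^2 + (x)^2 = x^2 + y^2   [equals x^2 + y^2: invariant]

Only option (D), x^2 + y^2, is unchanged by the transformation.
Geometrically, x^2 + y^2 is the squared distance from the origin, which every rotation about the origin preserves.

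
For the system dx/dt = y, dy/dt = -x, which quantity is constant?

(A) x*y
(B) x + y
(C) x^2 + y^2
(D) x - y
C

A first integral I satisfies dI/dt = 0 along every solution. Differentiate each option and use the equation of motion:
(A) d/dt[x*y] = (dx/dt)y + x(dy/dt) = y^2 - x^2, not identically 0
(B) d/dt[x + y] = y + (-x) = y - x, not identically 0
(C) d/dt[x^2 + y^2] = 2x*dx/dt + 2y*dy/dt = 2x*y + 2y*(-x) = 0
(D) d/dt[x - y] = y - (-x) = x + y, not identically 0

Only (C) has zero time-derivative. So x^2 + y^2 (the squared radius; trajectories are circles) is the conserved quantity.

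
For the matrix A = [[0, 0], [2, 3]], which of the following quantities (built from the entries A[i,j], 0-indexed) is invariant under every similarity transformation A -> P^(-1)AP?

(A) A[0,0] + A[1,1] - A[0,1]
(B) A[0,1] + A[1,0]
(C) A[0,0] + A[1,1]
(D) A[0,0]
C

A[0,0] + A[1,1] is the trace of A. By the cyclic property of the trace, tr(P^(-1)AP) = tr(APP^(-1)) = tr(A), so it is the same for every matrix similar to A.

The other combinations are not similarity invariants. For example, take P = [[1, 1], [1, 2]] (det P = 1), so P^(-1) = [[2, -1], [-1, 1]] and
B = P^(-1)AP = [[-5, -8], [5, 8]].
Evaluating each option on A and on B:
(A) A[0,0] + A[1,1] - A[0,1]: 3 for A, 11 for B -> changes
(B) A[0,1] + A[1,0]: 2 for A, -3 for B -> changes
(C) A[0,0] + A[1,1]: 3 for A, 3 for B -> unchanged
(D) A[0,0]: 0 for A, -5 for B -> changes

Only (C) A[0,0] + A[1,1] = 3 survives (and it does so for every P, not just this one), so it is the invariant.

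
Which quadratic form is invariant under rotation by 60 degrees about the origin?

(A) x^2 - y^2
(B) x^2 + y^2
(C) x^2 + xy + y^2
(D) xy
B

Rotation by 60 degrees sends (x, y) to (x/2 - sqrt(3)y/2, sqrt(3)x/2 + y/2).
Substitute the transformed coordinates into each option and compare with the original:
(A) x^2 - y^2  ->  (x/2 - sqrt(3)y/2)^2 - (sqrt(3)x/2 + y/2)^2 = -x^2/2 - sqrt(3)xy + y^2/2   [differs from x^2 - y^2: not invariant]
(B) x^2 + y^2  ->  (x/2 - sqrt(3)y/2)^2 + (sqrt(3)x/2 + y/2)^2 = x^2 + y^2   [equals x^2 + y^2: invariant]
(C) x^2 + xy + y^2  ->  (x/2 - sqrt(3)y/2)^2 + (x/2 - sqrt(3)y/2)(sqrt(3)x/2 + y/2) + (sqrt(3)x/2 + y/2)^2 = sqrt(3)x^2/4 + x^2 - xy/2 - sqrt(3)y^2/4 + y^2   [differs from x^2 + xy + y^2: not invariant]
(D) xy  ->  (x/2 - sqrt(3)y/2)(sqrt(3)x/2 + y/2) = sqrt(3)x^2/4 - xy/2 - sqrt(3)y^2/4   [differs from xy: not invariant]

Only option (B), x^2 + y^2, is unchanged by the transformation.
x^2 + y^2 is the squared distance from the origin, which rotations preserve.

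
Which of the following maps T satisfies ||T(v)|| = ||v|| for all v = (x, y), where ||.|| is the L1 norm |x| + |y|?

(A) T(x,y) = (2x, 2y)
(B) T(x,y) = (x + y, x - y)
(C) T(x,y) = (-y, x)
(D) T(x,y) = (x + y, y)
C

A transformation preserves a norm if ||T(v)|| = ||v|| for every v; a single vector where the norm changes rules an option out.

(A) T(x,y) = (2x, 2y): v = (1, 0) has norm |1| + |0| = 1, but T(v) = (2, 0) has norm 2 -- not preserved.
(B) T(x,y) = (x + y, x - y): v = (1, 0) has norm |1| + |0| = 1, but T(v) = (1, 1) has norm 2 -- not preserved.
(C) T(x,y) = (-y, x): preserves the norm -- it only permutes the coordinates and/or flips signs, which leaves |x| + |y| unchanged.
(D) T(x,y) = (x + y, y): v = (0, 1) has norm |0| + |1| = 1, but T(v) = (1, 1) has norm 2 -- not preserved.

Therefore the answer is (C).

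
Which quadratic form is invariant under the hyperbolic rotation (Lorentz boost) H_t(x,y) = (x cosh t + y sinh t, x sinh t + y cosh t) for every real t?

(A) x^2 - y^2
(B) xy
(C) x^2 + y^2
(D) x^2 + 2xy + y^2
A

Write x' = x cosh t + y sinh t, y' = x sinh t + y cosh t and substitute into each option:
(A) x^2 - y^2: (x cosh t + y sinh t)^2 - (x sinh t + y cosh t)^2 = x^2(cosh^2 t - sinh^2 t) + 2xy(cosh t sinh t - sinh t cosh t) + y^2(sinh^2 t - cosh^2 t) = x^2 - y^2   [invariant, using cosh^2 t - sinh^2 t = 1]
(B) xy: (x cosh t + y sinh t)(x sinh t + y cosh t) = xy(cosh^2 t + sinh^2 t) + (x^2 + y^2) sinh t cosh t = xy cosh 2t + (x^2 + y^2)(sinh 2t)/2   [not invariant for t != 0]
(C) x^2 + y^2: (x cosh t + y sinh t)^2 + (x sinh t + y cosh t)^2 = (x^2 + y^2)(cosh^2 t + sinh^2 t) + 4xy sinh t cosh t = (x^2 + y^2) cosh 2t + 2xy sinh 2t   [not invariant for t != 0]
(D) x^2 + 2xy + y^2: (x' + y')^2 with x' + y' = (x + y)(cosh t + sinh t) = (x + y)e^t, so it becomes (x + y)^2 e^(2t)   [not invariant for t != 0]

Only (A) x^2 - y^2 is unchanged; it is the Minkowski form preserved by Lorentz boosts, just as x^2 + y^2 is preserved by ordinary rotations.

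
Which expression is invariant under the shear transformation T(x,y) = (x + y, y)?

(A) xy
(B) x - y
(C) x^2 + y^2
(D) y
D

Under the shear T(x,y) = (x + y, y):
Substitute the transformed coordinates into each option and compare with the original:
(A) xy  ->  (x + y)(y) = xy + y^2   [differs from xy: not invariant]
(B) x - y  ->  (x + y) - (y) = x   [differs from x - y: not invariant]
(C) x^2 + y^2  ->  (x + y)^2 + (y)^2 = x^2 + 2xy + 2y^2   [differs from x^2 + y^2: not invariant]
(D) y  ->  (y) = y   [equals y: invariant]

Only option (D), y, is unchanged by the transformation.
A horizontal shear moves points parallel to the x-axis, so the y-coordinate (and any function of y alone) is unchanged.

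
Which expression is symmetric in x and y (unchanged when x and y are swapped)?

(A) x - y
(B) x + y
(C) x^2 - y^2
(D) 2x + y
B

A symmetric expression is unchanged when the variables are permuted; here the transformation to test is the swap (x, y) -> (y, x).
Substitute the transformed coordinates into each option and compare with the original:
(A) x - y  ->  (y) - (x) = -x + y   [differs from x - y: not invariant]
(B) x + y  ->  (y) + (x) = x + y   [equals x + y: invariant]
(C) x^2 - y^2  ->  (y)^2 - (x)^2 = -x^2 + y^2   [differs from x^2 - y^2: not invariant]
(D) 2x + y  ->  2(y) + (x) = x + 2y   [differs from 2x + y: not invariant]

Only option (B), x + y, is unchanged by the transformation.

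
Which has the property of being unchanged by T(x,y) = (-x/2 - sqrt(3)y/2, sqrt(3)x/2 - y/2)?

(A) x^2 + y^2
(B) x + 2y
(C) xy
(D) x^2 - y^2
A

An expression E(x,y) is invariant under T if E(T(x,y)) = E(x,y). Here T(x,y) = (-x/2 - sqrt(3)y/2, sqrt(3)x/2 - y/2).
Substitute the transformed coordinates into each option and compare with the original:
(A) x^2 + y^2  ->  (-x/2 - sqrt(3)y/2)^2 + (sqrt(3)x/2 - y/2)^2 = x^2 + y^2   [equals x^2 + y^2: invariant]
(B) x + 2y  ->  (-x/2 - sqrt(3)y/2) + 2(sqrt(3)x/2 - y/2) = -x/2 + sqrt(3)x - y - sqrt(3)y/2   [differs from x + 2y: not invariant]
(C) xy  ->  (-x/2 - sqrt(3)y/2)(sqrt(3)x/2 - y/2) = -sqrt(3)x^2/4 - xy/2 + sqrt(3)y^2/4   [differs from xy: not invariant]
(D) x^2 - y^2  ->  (-x/2 - sqrt(3)y/2)^2 - (sqrt(3)x/2 - y/2)^2 = -x^2/2 + sqrt(3)xy + y^2/2   [differs from x^2 - y^2: not invariant]

Only option (A), x^2 + y^2, is unchanged by the transformation.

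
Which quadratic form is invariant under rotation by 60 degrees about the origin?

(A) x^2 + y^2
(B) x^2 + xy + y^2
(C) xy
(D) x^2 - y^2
A

Rotation by 60 degrees sends (x, y) to (x/2 - sqrt(3)y/2, sqrt(3)x/2 + y/2).
Substitute the transformed coordinates into each option and compare with the original:
(A) x^2 + y^2  ->  (x/2 - sqrt(3)y/2)^2 + (sqrt(3)x/2 + y/2)^2 = x^2 + y^2   [equals x^2 + y^2: invariant]
(B) x^2 + xy + y^2  ->  (x/2 - sqrt(3)y/2)^2 + (x/2 - sqrt(3)y/2)(sqrt(3)x/2 + y/2) + (sqrt(3)x/2 + y/2)^2 = sqrt(3)x^2/4 + x^2 - xy/2 - sqrt(3)y^2/4 + y^2   [differs from x^2 + xy + y^2: not invariant]
(C) xy  ->  (x/2 - sqrt(3)y/2)(sqrt(3)x/2 + y/2) = sqrt(3)x^2/4 - xy/2 - sqrt(3)y^2/4   [differs from xy: not invariant]
(D) x^2 - y^2  ->  (x/2 - sqrt(3)y/2)^2 - (sqrt(3)x/2 + y/2)^2 = -x^2/2 - sqrt(3)xy + y^2/2   [differs from x^2 - y^2: not invariant]

Only option (A), x^2 + y^2, is unchanged by the transformation.
x^2 + y^2 is the squared distance from the origin, which rotations preserve.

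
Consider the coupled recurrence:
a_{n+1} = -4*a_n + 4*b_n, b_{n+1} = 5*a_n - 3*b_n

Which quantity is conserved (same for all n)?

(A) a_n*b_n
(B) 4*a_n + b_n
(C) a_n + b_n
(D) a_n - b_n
C

Replace a_n by a_{n+1} = -4*a_n + 4*b_n and b_n by b_{n+1} = 5*a_n - 3*b_n in each option and simplify:
(A) a_n*b_n  ->  (-4*a_n + 4*b_n)*(5*a_n - 3*b_n) = -20*a_n^2 + 32*a_n*b_n - 12*b_n^2   [not conserved]
(B) 4*a_n + b_n  ->  4*(-4*a_n + 4*b_n) + (5*a_n - 3*b_n) = -11*a_n + 13*b_n   [not conserved]
(C) a_n + b_n  ->  (-4*a_n + 4*b_n) + (5*a_n - 3*b_n) = a_n + b_n   [conserved]
(D) a_n - b_n  ->  (-4*a_n + 4*b_n) - (5*a_n - 3*b_n) = -9*a_n + 7*b_n   [not conserved]

Only (C) a_n + b_n returns to itself after one step, so it is the conserved quantity.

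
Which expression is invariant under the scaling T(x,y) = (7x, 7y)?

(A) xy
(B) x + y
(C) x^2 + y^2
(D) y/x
D

Under the uniform scaling T(x,y) = (7x, 7y):
Substitute the transformed coordinates into each option and compare with the original:
(A) xy  ->  (7x)(7y) = 49xy   [differs from xy: not invariant]
(B) x + y  ->  (7x) + (7y) = 7x + 7y   [differs from x + y: not invariant]
(C) x^2 + y^2  ->  (7x)^2 + (7y)^2 = 49x^2 + 49y^2   [differs from x^2 + y^2: not invariant]
(D) y/x  ->  (7y)/(7x) = y/x   [equals y/x: invariant]

Only option (D), y/x, is unchanged by the transformation.
The common factor 7 cancels in a ratio of coordinates, while sums, products and sums of squares pick up factors of 7 or 49.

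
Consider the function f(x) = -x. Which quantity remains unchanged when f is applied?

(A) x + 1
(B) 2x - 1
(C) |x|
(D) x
C

For f(x) = -x:
Applying f replaces x by -x. Since |-x| = |x|, the absolute value is unchanged by f, whereas x -> -x, 2x - 1 -> -2x - 1 and x + 1 -> -x + 1 all change.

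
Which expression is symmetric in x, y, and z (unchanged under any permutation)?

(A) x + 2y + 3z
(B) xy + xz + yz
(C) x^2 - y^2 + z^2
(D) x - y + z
B

A symmetric expression is unchanged when the variables are permuted; here the transformation to test is the swap (x, y) -> (y, x).
A symmetric expression must survive every permutation; the single swap x <-> y already eliminates the distractors, and the keyed expression is also unchanged by x <-> z and y <-> z (each variable enters it in exactly the same way).
Substitute the transformed coordinates into each option and compare with the original:
(A) x + 2y + 3z  ->  (y) + 2(x) + 3z = 2x + y + 3z   [differs from x + 2y + 3z: not invariant]
(B) xy + xz + yz  ->  (y)(x) + (y)z + (x)z = xy + xz + yz   [equals xy + xz + yz: invariant]
(C) x^2 - y^2 + z^2  ->  (y)^2 - (x)^2 + z^2 = -x^2 + y^2 + z^2   [differs from x^2 - y^2 + z^2: not invariant]
(D) x - y + z  ->  (y) - (x) + z = -x + y + z   [differs from x - y + z: not invariant]

Only option (B), xy + xz + yz, is unchanged by the transformation.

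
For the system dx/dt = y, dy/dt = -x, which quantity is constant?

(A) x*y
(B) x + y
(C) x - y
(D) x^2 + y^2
D

A first integral I satisfies dI/dt = 0 along every solution. Differentiate each option and use the equation of motion:
(A) d/dt[x*y] = (dx/dt)y + x(dy/dt) = y^2 - x^2, not identically 0
(B) d/dt[x + y] = y + (-x) = y - x, not identically 0
(C) d/dt[x - y] = y - (-x) = x + y, not identically 0
(D) d/dt[x^2 + y^2] = 2x*dx/dt + 2y*dy/dt = 2x*y + 2y*(-x) = 0

Only (D) has zero time-derivative. So x^2 + y^2 (the squared radius; trajectories are circles) is the conserved quantity.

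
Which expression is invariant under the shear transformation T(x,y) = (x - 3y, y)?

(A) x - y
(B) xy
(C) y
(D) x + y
C

Under the shear T(x,y) = (x - 3y, y):
Substitute the transformed coordinates into each option and compare with the original:
(A) x - y  ->  (x - 3y) - (y) = x - 4y   [differs from x - y: not invariant]
(B) xy  ->  (x - 3y)(y) = xy - 3y^2   [differs from xy: not invariant]
(C) y  ->  (y) = y   [equals y: invariant]
(D) x + y  ->  (x - 3y) + (y) = x - 2y   [differs from x + y: not invariant]

Only option (C), y, is unchanged by the transformation.
A horizontal shear moves points parallel to the x-axis, so the y-coordinate (and any function of y alone) is unchanged.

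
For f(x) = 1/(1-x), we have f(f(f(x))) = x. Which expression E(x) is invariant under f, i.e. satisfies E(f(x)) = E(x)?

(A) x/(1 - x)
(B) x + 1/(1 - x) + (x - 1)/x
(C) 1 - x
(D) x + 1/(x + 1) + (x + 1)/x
B

Replace x by f(x) = 1/(1 - x) in each option and simplify. As a quick numerical cross-check, also compare E(4) with E(f(4)) = E(-1/3).

(A) x/(1 - x)  ->  (1/(1 - x))/(1 - (1/(1 - x))) = -1/x; check: E(4) = -4/3 but E(-1/3) = -1/4.   [not invariant]
(B) x + 1/(1 - x) + (x - 1)/x  ->  (1/(1 - x)) + 1/(1 - (1/(1 - x))) + ((1/(1 - x)) - 1)/(1/(1 - x)), which simplifies back to x + 1/(1 - x) + (x - 1)/x; check: E(4) = 53/12, E(-1/3) = 53/12.   [invariant]
(C) 1 - x  ->  1 - (1/(1 - x)) = x/(x - 1); check: E(4) = -3 but E(-1/3) = 4/3.   [not invariant]
(D) x + 1/(x + 1) + (x + 1)/x  ->  (1/(1 - x)) + 1/((1/(1 - x)) + 1) + ((1/(1 - x)) + 1)/(1/(1 - x)) = (-x^3 + 6x^2 - 11x + 7)/(x^2 - 3x + 2); check: E(4) = 109/20 but E(-1/3) = -5/6.   [not invariant]

Only (B) is unchanged. Indeed f(f(x)) = 1/(1 - 1/(1-x)) = (1-x)/(-x) = (x-1)/x, so E(x) = x + f(x) + f(f(x)) is the sum over the whole 3-cycle; applying f just permutes the three terms cyclically (x -> f(x) -> f(f(x)) -> x), leaving the sum unchanged.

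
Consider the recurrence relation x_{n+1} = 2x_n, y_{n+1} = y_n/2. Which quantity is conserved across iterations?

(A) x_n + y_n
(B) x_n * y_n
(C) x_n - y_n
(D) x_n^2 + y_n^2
B

For the recurrence x_{n+1} = 2x_n, y_{n+1} = y_n/2:

x_{n+1} * y_{n+1} = (2x_n) * (y_n/2) = x_n * y_n
The product is conserved.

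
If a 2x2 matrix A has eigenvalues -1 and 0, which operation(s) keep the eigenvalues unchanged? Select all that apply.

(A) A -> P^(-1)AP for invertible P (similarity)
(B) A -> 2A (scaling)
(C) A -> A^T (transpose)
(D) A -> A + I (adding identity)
A and C

Eigenvalues are preserved by:
1. Similarity transformations: A -> P^(-1)AP (same characteristic polynomial)
2. Transpose: A^T has the same eigenvalues as A

Eigenvalues are NOT preserved by:
- Adding identity: eigenvalues become -1+1, 0+1
- Scaling: eigenvalues become -2, 0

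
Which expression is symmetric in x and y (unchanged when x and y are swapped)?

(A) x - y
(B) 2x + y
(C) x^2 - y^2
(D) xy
D

A symmetric expression is unchanged when the variables are permuted; here the transformation to test is the swap (x, y) -> (y, x).
Substitute the transformed coordinates into each option and compare with the original:
(A) x - y  ->  (y) - (x) = -x + y   [differs from x - y: not invariant]
(B) 2x + y  ->  2(y) + (x) = x + 2y   [differs from 2x + y: not invariant]
(C) x^2 - y^2  ->  (y)^2 - (x)^2 = -x^2 + y^2   [differs from x^2 - y^2: not invariant]
(D) xy  ->  (y)(x) = xy   [equals xy: invariant]

Only option (D), xy, is unchanged by the transformation.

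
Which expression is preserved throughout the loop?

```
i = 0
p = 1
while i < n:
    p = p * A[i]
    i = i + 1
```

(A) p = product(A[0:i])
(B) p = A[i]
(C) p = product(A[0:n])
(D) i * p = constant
A

A loop invariant must hold before the first iteration and be re-established by every execution of the body.

(A) p = product(A[0:i]): Initially i = 0 and p = 1 = product of the empty slice A[0:0]. If p = product(A[0:i]) holds at the top of an iteration, the body sets p to product(A[0:i]) * A[i] = product(A[0:i+1]) and then i to i+1, so the property is restored. At exit i = n, giving p = product(A[0:n]).

The other options fail:
(B) p = A[i]: after the first iteration p = A[0] but i = 1; in general p is a product of several elements, not a single one.
(C) p = product(A[0:n]): false before the loop (p = 1, not the full product) -- it only becomes true at exit.
(D) i * p = constant: initially i * p = 0, but after one iteration it is 1 * A[0], which is nonzero in general.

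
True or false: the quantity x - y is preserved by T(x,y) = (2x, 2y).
False

Substitute T(x,y) = (2x, 2y) into the expression and compare with the original.

Original: x - y
After applying T: (2x) - (2y) = 2x - 2y

This differs from the original x - y (difference: x - y), so the expression is NOT invariant.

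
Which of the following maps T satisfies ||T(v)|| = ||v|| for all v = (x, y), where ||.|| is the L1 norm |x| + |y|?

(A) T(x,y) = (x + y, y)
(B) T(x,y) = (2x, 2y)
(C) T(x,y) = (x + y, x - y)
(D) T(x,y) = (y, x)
D

A transformation preserves a norm if ||T(v)|| = ||v|| for every v; a single vector where the norm changes rules an option out.

(A) T(x,y) = (x + y, y): v = (0, 1) has norm |0| + |1| = 1, but T(v) = (1, 1) has norm 2 -- not preserved.
(B) T(x,y) = (2x, 2y): v = (1, 0) has norm |1| + |0| = 1, but T(v) = (2, 0) has norm 2 -- not preserved.
(C) T(x,y) = (x + y, x - y): v = (1, 0) has norm |1| + |0| = 1, but T(v) = (1, 1) has norm 2 -- not preserved.
(D) T(x,y) = (y, x): preserves the norm -- it only permutes the coordinates and/or flips signs, which leaves |x| + |y| unchanged.

Therefore the answer is (D).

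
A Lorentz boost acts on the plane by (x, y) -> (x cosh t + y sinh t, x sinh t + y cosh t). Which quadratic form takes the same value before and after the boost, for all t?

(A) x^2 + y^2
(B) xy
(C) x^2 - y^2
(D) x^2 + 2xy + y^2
C

Write x' = x cosh t + y sinh t, y' = x sinh t + y cosh t and substitute into each option:
(A) x^2 + y^2: (x cosh t + y sinh t)^2 + (x sinh t + y cosh t)^2 = (x^2 + y^2)(cosh^2 t + sinh^2 t) + 4xy sinh t cosh t = (x^2 + y^2) cosh 2t + 2xy sinh 2t   [not invariant for t != 0]
(B) xy: (x cosh t + y sinh t)(x sinh t + y cosh t) = xy(cosh^2 t + sinh^2 t) + (x^2 + y^2) sinh t cosh t = xy cosh 2t + (x^2 + y^2)(sinh 2t)/2   [not invariant for t != 0]
(C) x^2 - y^2: (x cosh t + y sinh t)^2 - (x sinh t + y cosh t)^2 = x^2(cosh^2 t - sinh^2 t) + 2xy(cosh t sinh t - sinh t cosh t) + y^2(sinh^2 t - cosh^2 t) = x^2 - y^2   [invariant, using cosh^2 t - sinh^2 t = 1]
(D) x^2 + 2xy + y^2: (x' + y')^2 with x' + y' = (x + y)(cosh t + sinh t) = (x + y)e^t, so it becomes (x + y)^2 e^(2t)   [not invariant for t != 0]

Only (C) x^2 - y^2 is unchanged; it is the Minkowski form preserved by Lorentz boosts, just as x^2 + y^2 is preserved by ordinary rotations.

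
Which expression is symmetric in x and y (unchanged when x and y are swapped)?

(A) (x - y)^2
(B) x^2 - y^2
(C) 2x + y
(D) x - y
A

A symmetric expression is unchanged when the variables are permuted; here the transformation to test is the swap (x, y) -> (y, x).
Substitute the transformed coordinates into each option and compare with the original:
(A) (x - y)^2  ->  ((y) - (x))^2 = x^2 - 2xy + y^2   [equals (x - y)^2: invariant]
(B) x^2 - y^2  ->  (y)^2 - (x)^2 = -x^2 + y^2   [differs from x^2 - y^2: not invariant]
(C) 2x + y  ->  2(y) + (x) = x + 2y   [differs from 2x + y: not invariant]
(D) x - y  ->  (y) - (x) = -x + y   [differs from x - y: not invariant]

Only option (A), (x - y)^2, is unchanged by the transformation.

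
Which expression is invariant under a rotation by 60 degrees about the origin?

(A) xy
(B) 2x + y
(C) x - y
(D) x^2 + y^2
D

A rotation by 60 degrees sends (x, y) to (x/2 - sqrt(3)y/2, sqrt(3)x/2 + y/2).
Substitute the transformed coordinates into each option and compare with the original:
(A) xy  ->  (x/2 - sqrt(3)y/2)(sqrt(3)x/2 + y/2) = sqrt(3)x^2/4 - xy/2 - sqrt(3)y^2/4   [differs from xy: not invariant]
(B) 2x + y  ->  2(x/2 - sqrt(3)y/2) + (sqrt(3)x/2 + y/2) = sqrt(3)x/2 + x - sqrt(3)y + y/2   [differs from 2x + y: not invariant]
(C) x - y  ->  (x/2 - sqrt(3)y/2) - (sqrt(3)x/2 + y/2) = -sqrt(3)x/2 + x/2 - sqrt(3)y/2 - y/2   [differs from x - y: not invariant]
(D) x^2 + y^2  ->  (x/2 - sqrt(3)y/2)^2 + (sqrt(3)x/2 + y/2)^2 = x^2 + y^2   [equals x^2 + y^2: invariant]

Only option (D), x^2 + y^2, is unchanged by the transformation.
Geometrically, x^2 + y^2 is the squared distance from the origin, which every rotation about the origin preserves.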